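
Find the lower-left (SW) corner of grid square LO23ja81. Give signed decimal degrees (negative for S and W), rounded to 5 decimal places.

53.00417, 44.81667

Field L=11, O=14: +11·20° lon, +14·10° lat → SW at lon 40°, lat 50°.
Square 2, 3: +2·2° lon, +3·1° lat → SW at lon 44°, lat 53°.
Subsquare j=9, a=0: +9·0.0833333° lon, +0·0.0416667° lat → SW at lon 44.75°, lat 53°.
Extended square 8, 1: +8·0.00833333° lon, +1·0.00416667° lat → SW at lon 44.8167°, lat 53.0042°.
latitude 53.00417, longitude 44.81667.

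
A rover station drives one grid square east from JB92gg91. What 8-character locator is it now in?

JB92hg01

Longitude extended square 9; +1 → 10, wraps to 0, carry into subsquare.
Longitude subsquare g = 6; +1 → 7 = h.
The latitude characters are unchanged.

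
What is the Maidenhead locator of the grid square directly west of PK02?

Longitude square 0; −1 → -1, wraps to 9, carry into field.
Longitude field P = 15; −1 → 14 = O.
The latitude characters are unchanged.

OK92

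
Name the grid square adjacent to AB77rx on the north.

AB78ra

Latitude subsquare x = 23; +1 → 24, wraps to 0 = a, carry into square.
Latitude square 7; +1 → 8.
The longitude characters are unchanged.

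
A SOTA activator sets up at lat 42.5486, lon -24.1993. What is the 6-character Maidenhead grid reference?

HN72vn

Add 180° to longitude and 90° to latitude: 155.8007, 132.5486.
Field: lon ⌊155.8007/20⌋ = 7 → H; lat ⌊132.5486/10⌋ = 13 → N.
Square: lon ⌊15.8007/2⌋ = 7; lat ⌊2.5486/1⌋ = 2.
Subsquare: lon ⌊1.8007/0.0833333⌋ = 21 → v; lat ⌊0.5486/0.0416667⌋ = 13 → n.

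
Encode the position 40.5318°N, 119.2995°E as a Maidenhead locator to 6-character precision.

Add 180° to longitude and 90° to latitude: 299.2995, 130.5318.
Field: lon ⌊299.2995/20⌋ = 14 → O; lat ⌊130.5318/10⌋ = 13 → N.
Square: lon ⌊19.2995/2⌋ = 9; lat ⌊0.5318/1⌋ = 0.
Subsquare: lon ⌊1.2995/0.0833333⌋ = 15 → p; lat ⌊0.5318/0.0416667⌋ = 12 → m.

ON90pm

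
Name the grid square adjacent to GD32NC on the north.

Latitude subsquare c = 2; +1 → 3 = d.
The longitude characters are unchanged.

GD32nd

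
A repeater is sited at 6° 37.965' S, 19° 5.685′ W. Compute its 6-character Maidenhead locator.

II03ki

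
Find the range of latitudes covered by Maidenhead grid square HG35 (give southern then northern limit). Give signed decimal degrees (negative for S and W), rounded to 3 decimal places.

-25.000, -24.000

Field H=7, G=6: +7·20° lon, +6·10° lat → SW at lon -40°, lat -30°.
Square 3, 5: +3·2° lon, +5·1° lat → SW at lon -34°, lat -25°.
Cell spans 2° lon × 1° lat.
south -25.000, north -24.000.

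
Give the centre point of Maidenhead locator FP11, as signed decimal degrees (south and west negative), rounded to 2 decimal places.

61.50, -77.00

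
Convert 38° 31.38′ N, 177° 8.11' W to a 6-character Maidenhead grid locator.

AM18km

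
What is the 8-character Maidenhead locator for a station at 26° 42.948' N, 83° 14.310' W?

Shift to the Maidenhead origin (180°W, 90°S): lon 96.76150, lat 116.71580.
Field: lon ⌊96.76150/20⌋ = 4 → E; lat ⌊116.71580/10⌋ = 11 → L.
Square: lon ⌊16.76150/2⌋ = 8; lat ⌊6.71580/1⌋ = 6.
Subsquare: lon ⌊0.76150/0.0833333⌋ = 9 → j; lat ⌊0.71580/0.0416667⌋ = 17 → r.
Extended square: lon ⌊0.01150/0.00833333⌋ = 1; lat ⌊0.00747/0.00416667⌋ = 1.

EL86jr11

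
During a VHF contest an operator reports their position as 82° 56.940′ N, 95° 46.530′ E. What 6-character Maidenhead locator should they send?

Add 180° to longitude and 90° to latitude: 275.7755, 172.9490.
Field: lon ⌊275.7755/20⌋ = 13 → N; lat ⌊172.9490/10⌋ = 17 → R.
Square: lon ⌊15.7755/2⌋ = 7; lat ⌊2.9490/1⌋ = 2.
Subsquare: lon ⌊1.7755/0.0833333⌋ = 21 → v; lat ⌊0.9490/0.0416667⌋ = 22 → w.

NR72vw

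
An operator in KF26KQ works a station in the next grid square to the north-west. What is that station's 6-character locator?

Longitude subsquare k = 10; −1 → 9 = j.
Latitude subsquare q = 16; +1 → 17 = r.

KF26jr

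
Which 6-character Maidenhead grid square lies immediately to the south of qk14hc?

QK14hb

Latitude subsquare c = 2; −1 → 1 = b.
The longitude characters are unchanged.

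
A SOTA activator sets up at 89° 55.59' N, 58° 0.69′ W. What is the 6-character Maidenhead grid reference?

GR09xw

Shift to the Maidenhead origin (180°W, 90°S): lon 121.9885, lat 179.9265.
Field: 121.9885/20 → 6 → G, 179.9265/10 → 17 → R; chars GR.
Square: 1.9885/2 → 0, 9.9265/1 → 9; chars 09.
Subsquare: 1.9885/0.0833333 → 23 → x, 0.9265/0.0416667 → 22 → w; chars xw.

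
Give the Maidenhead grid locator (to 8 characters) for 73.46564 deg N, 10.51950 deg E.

Shift to the Maidenhead origin (180°W, 90°S): lon 190.51950, lat 163.46564.
Field: lon ⌊190.51950/20⌋ = 9 → J; lat ⌊163.46564/10⌋ = 16 → Q.
Square: lon ⌊10.51950/2⌋ = 5; lat ⌊3.46564/1⌋ = 3.
Subsquare: lon ⌊0.51950/0.0833333⌋ = 6 → g; lat ⌊0.46564/0.0416667⌋ = 11 → l.
Extended square: lon ⌊0.01950/0.00833333⌋ = 2; lat ⌊0.00731/0.00416667⌋ = 1.

JQ53gl21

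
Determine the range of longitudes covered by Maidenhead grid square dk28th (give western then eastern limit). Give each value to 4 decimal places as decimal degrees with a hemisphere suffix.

114.4167° W, 114.3333° W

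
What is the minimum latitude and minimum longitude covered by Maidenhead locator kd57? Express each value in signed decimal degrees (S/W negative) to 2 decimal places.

Field K=10, D=3: +10·20° lon, +3·10° lat → SW at lon 20°, lat -60°.
Square 5, 7: +5·2° lon, +7·1° lat → SW at lon 30°, lat -53°.
latitude -53.00, longitude 30.00.

-53.00, 30.00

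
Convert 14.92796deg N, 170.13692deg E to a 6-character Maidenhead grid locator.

Add 180° to longitude and 90° to latitude: 350.1369, 104.9280.
Field: 350.1369/20 → 17 → R, 104.9280/10 → 10 → K; chars RK.
Square: 10.1369/2 → 5, 4.9280/1 → 4; chars 54.
Subsquare: 0.1369/0.0833333 → 1 → b, 0.9280/0.0416667 → 22 → w; chars bw.

RK54bw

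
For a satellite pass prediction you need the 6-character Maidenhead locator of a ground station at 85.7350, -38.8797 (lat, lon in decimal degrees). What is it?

HR05nr

Offset from 180°W / 90°S: lon 141.1203°, lat 175.7350°.
Field (20°×10°, letters A–R): 141.1203/20 → 7 → H, 175.7350/10 → 17 → R; chars HR.
Square (2°×1°, digits 0–9): 1.1203/2 → 0, 5.7350/1 → 5; chars 05.
Subsquare (5′×2.5′, letters a–x): 1.1203/0.0833333 → 13 → n, 0.7350/0.0416667 → 17 → r; chars nr.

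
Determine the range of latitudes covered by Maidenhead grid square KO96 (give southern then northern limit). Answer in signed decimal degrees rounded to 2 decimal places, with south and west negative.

56.00, 57.00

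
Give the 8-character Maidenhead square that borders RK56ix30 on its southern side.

RK56iw39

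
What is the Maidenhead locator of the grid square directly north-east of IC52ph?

IC52qi

Longitude subsquare p = 15; +1 → 16 = q.
Latitude subsquare h = 7; +1 → 8 = i.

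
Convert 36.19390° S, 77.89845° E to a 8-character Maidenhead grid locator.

MF83wt73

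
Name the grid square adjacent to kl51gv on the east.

KL51hv

Longitude subsquare g = 6; +1 → 7 = h.
The latitude characters are unchanged.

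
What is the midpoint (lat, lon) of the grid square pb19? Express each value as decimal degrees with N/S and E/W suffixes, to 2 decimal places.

70.50° S, 123.00° E

Field P=15, B=1: +15·20° lon, +1·10° lat → SW at lon 120°, lat -80°.
Square 1, 9: +1·2° lon, +9·1° lat → SW at lon 122°, lat -71°.
Cell spans 2° lon × 1° lat. Centre is SW corner plus half of each.
latitude 70.50° S, longitude 123.00° E.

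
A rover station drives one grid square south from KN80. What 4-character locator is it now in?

KM89

Latitude square 0; −1 → -1, wraps to 9, carry into field.
Latitude field N = 13; −1 → 12 = M.
The longitude characters are unchanged.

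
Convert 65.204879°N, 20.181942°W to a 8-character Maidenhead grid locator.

Offset from 180°W / 90°S: lon 159.81806°, lat 155.20488°.
Field (20°×10°, letters A–R): 159.81806/20 → 7 → H, 155.20488/10 → 15 → P; chars HP.
Square (2°×1°, digits 0–9): 19.81806/2 → 9, 5.20488/1 → 5; chars 95.
Subsquare (5′×2.5′, letters a–x): 1.81806/0.0833333 → 21 → v, 0.20488/0.0416667 → 4 → e; chars ve.
Extended square (30″×15″, digits 0–9): 0.06806/0.00833333 → 8, 0.03821/0.00416667 → 9; chars 89.

HP95ve89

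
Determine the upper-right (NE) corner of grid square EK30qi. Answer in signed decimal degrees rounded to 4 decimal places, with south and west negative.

Field E=4, K=10: +4·20° lon, +10·10° lat → SW at lon -100°, lat 10°.
Square 3, 0: +3·2° lon, +0·1° lat → SW at lon -94°, lat 10°.
Subsquare q=16, i=8: +16·0.0833333° lon, +8·0.0416667° lat → SW at lon -92.6667°, lat 10.3333°.
Cell spans 0.0833333° lon × 0.0416667° lat. NE corner is SW corner plus one full cell.
latitude 10.3750, longitude -92.5833.

10.3750, -92.5833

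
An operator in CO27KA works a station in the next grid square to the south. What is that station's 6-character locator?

CO26kx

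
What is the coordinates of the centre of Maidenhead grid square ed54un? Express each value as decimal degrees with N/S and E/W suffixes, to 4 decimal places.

55.4375° S, 88.2917° W

Field E=4, D=3: +4·20° lon, +3·10° lat → SW at lon -100°, lat -60°.
Square 5, 4: +5·2° lon, +4·1° lat → SW at lon -90°, lat -56°.
Subsquare u=20, n=13: +20·0.0833333° lon, +13·0.0416667° lat → SW at lon -88.3333°, lat -55.4583°.
Cell spans 0.0833333° lon × 0.0416667° lat. Centre is SW corner plus half of each.
latitude 55.4375° S, longitude 88.2917° W.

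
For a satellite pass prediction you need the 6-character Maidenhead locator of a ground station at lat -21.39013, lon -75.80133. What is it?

Offset from 180°W / 90°S: lon 104.1987°, lat 68.6099°.
Field (20°×10°, letters A–R): lon ⌊104.1987/20⌋ = 5 → F; lat ⌊68.6099/10⌋ = 6 → G.
Square (2°×1°, digits 0–9): lon ⌊4.1987/2⌋ = 2; lat ⌊8.6099/1⌋ = 8.
Subsquare (5′×2.5′, letters a–x): lon ⌊0.1987/0.0833333⌋ = 2 → c; lat ⌊0.6099/0.0416667⌋ = 14 → o.

FG28co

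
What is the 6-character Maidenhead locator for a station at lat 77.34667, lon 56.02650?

LQ87ai

Add 180° to longitude and 90° to latitude: 236.0265, 167.3467.
Field: 236.0265/20 → 11 → L, 167.3467/10 → 16 → Q; chars LQ.
Square: 16.0265/2 → 8, 7.3467/1 → 7; chars 87.
Subsquare: 0.0265/0.0833333 → 0 → a, 0.3467/0.0416667 → 8 → i; chars ai.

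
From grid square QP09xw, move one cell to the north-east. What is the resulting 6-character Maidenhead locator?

QP19ax

Longitude subsquare x = 23; +1 → 24, wraps to 0 = a, carry into square.
Longitude square 0; +1 → 1.
Latitude subsquare w = 22; +1 → 23 = x.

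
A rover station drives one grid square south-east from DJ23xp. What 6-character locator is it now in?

DJ33ao

Longitude subsquare x = 23; +1 → 24, wraps to 0 = a, carry into square.
Longitude square 2; +1 → 3.
Latitude subsquare p = 15; −1 → 14 = o.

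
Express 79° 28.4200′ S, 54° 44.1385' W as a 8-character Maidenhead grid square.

Add 180° to longitude and 90° to latitude: 125.26436, 10.52633.
Field (20°×10°, letters A–R): 125.26436/20 → 6 → G, 10.52633/10 → 1 → B; chars GB.
Square (2°×1°, digits 0–9): 5.26436/2 → 2, 0.52633/1 → 0; chars 20.
Subsquare (5′×2.5′, letters a–x): 1.26436/0.0833333 → 15 → p, 0.52633/0.0416667 → 12 → m; chars pm.
Extended square (30″×15″, digits 0–9): 0.01436/0.00833333 → 1, 0.02633/0.00416667 → 6; chars 16.

GB20pm16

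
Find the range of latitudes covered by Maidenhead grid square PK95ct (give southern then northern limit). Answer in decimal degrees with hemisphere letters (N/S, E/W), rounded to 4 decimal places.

Field P=15, K=10: +15·20° lon, +10·10° lat → SW at lon 120°, lat 10°.
Square 9, 5: +9·2° lon, +5·1° lat → SW at lon 138°, lat 15°.
Subsquare c=2, t=19: +2·0.0833333° lon, +19·0.0416667° lat → SW at lon 138.167°, lat 15.7917°.
Cell spans 0.0833333° lon × 0.0416667° lat.
south 15.7917° N, north 15.8333° N.

15.7917° N, 15.8333° N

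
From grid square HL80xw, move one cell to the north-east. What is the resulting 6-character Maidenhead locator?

HL90ax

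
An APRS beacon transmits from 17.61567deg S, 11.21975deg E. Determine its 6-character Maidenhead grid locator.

JH52oj

Add 180° to longitude and 90° to latitude: 191.2198, 72.3843.
Field: lon ⌊191.2198/20⌋ = 9 → J; lat ⌊72.3843/10⌋ = 7 → H.
Square: lon ⌊11.2198/2⌋ = 5; lat ⌊2.3843/1⌋ = 2.
Subsquare: lon ⌊1.2198/0.0833333⌋ = 14 → o; lat ⌊0.3843/0.0416667⌋ = 9 → j.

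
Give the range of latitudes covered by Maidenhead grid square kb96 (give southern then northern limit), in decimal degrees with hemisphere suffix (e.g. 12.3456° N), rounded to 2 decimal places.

74.00° S, 73.00° S

Field K=10, B=1: +10·20° lon, +1·10° lat → SW at lon 20°, lat -80°.
Square 9, 6: +9·2° lon, +6·1° lat → SW at lon 38°, lat -74°.
Cell spans 2° lon × 1° lat.
south 74.00° S, north 73.00° S.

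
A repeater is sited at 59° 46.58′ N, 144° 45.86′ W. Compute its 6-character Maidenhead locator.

BO79os

Offset from 180°W / 90°S: lon 35.2357°, lat 149.7763°.
Field: 35.2357/20 → 1 → B, 149.7763/10 → 14 → O; chars BO.
Square: 15.2357/2 → 7, 9.7763/1 → 9; chars 79.
Subsquare: 1.2357/0.0833333 → 14 → o, 0.7763/0.0416667 → 18 → s; chars os.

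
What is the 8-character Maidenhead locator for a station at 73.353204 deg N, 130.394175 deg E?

PQ53ei74

Add 180° to longitude and 90° to latitude: 310.39418, 163.35320.
Field (20°×10°, letters A–R): lon ⌊310.39418/20⌋ = 15 → P; lat ⌊163.35320/10⌋ = 16 → Q.
Square (2°×1°, digits 0–9): lon ⌊10.39418/2⌋ = 5; lat ⌊3.35320/1⌋ = 3.
Subsquare (5′×2.5′, letters a–x): lon ⌊0.39418/0.0833333⌋ = 4 → e; lat ⌊0.35320/0.0416667⌋ = 8 → i.
Extended square (30″×15″, digits 0–9): lon ⌊0.06084/0.00833333⌋ = 7; lat ⌊0.01987/0.00416667⌋ = 4.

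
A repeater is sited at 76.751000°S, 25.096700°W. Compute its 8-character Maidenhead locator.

HB73kf89

Add 180° to longitude and 90° to latitude: 154.90330, 13.24900.
Field: 154.90330/20 → 7 → H, 13.24900/10 → 1 → B; chars HB.
Square: 14.90330/2 → 7, 3.24900/1 → 3; chars 73.
Subsquare: 0.90330/0.0833333 → 10 → k, 0.24900/0.0416667 → 5 → f; chars kf.
Extended square: 0.06997/0.00833333 → 8, 0.04067/0.00416667 → 9; chars 89.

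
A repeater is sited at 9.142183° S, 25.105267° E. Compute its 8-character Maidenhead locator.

Add 180° to longitude and 90° to latitude: 205.10527, 80.85782.
Field (20°×10°, letters A–R): 205.10527/20 → 10 → K, 80.85782/10 → 8 → I; chars KI.
Square (2°×1°, digits 0–9): 5.10527/2 → 2, 0.85782/1 → 0; chars 20.
Subsquare (5′×2.5′, letters a–x): 1.10527/0.0833333 → 13 → n, 0.85782/0.0416667 → 20 → u; chars nu.
Extended square (30″×15″, digits 0–9): 0.02193/0.00833333 → 2, 0.02448/0.00416667 → 5; chars 25.

KI20nu25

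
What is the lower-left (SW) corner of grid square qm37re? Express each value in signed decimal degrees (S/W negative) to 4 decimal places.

Field Q=16, M=12: +16·20° lon, +12·10° lat → SW at lon 140°, lat 30°.
Square 3, 7: +3·2° lon, +7·1° lat → SW at lon 146°, lat 37°.
Subsquare r=17, e=4: +17·0.0833333° lon, +4·0.0416667° lat → SW at lon 147.417°, lat 37.1667°.
latitude 37.1667, longitude 147.4167.

37.1667, 147.4167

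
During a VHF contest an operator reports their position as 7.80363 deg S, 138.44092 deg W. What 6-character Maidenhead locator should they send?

CI02se

Offset from 180°W / 90°S: lon 41.5591°, lat 82.1964°.
Field: 41.5591/20 → 2 → C, 82.1964/10 → 8 → I; chars CI.
Square: 1.5591/2 → 0, 2.1964/1 → 2; chars 02.
Subsquare: 1.5591/0.0833333 → 18 → s, 0.1964/0.0416667 → 4 → e; chars se.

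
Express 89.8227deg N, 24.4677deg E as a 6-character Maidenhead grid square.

Shift to the Maidenhead origin (180°W, 90°S): lon 204.4677, lat 179.8227.
Field (20°×10°, letters A–R): lon ⌊204.4677/20⌋ = 10 → K; lat ⌊179.8227/10⌋ = 17 → R.
Square (2°×1°, digits 0–9): lon ⌊4.4677/2⌋ = 2; lat ⌊9.8227/1⌋ = 9.
Subsquare (5′×2.5′, letters a–x): lon ⌊0.4677/0.0833333⌋ = 5 → f; lat ⌊0.8227/0.0416667⌋ = 19 → t.

KR29ft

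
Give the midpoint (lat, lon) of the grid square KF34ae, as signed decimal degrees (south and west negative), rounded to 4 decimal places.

-35.8125, 26.0417

Field K=10, F=5: +10·20° lon, +5·10° lat → SW at lon 20°, lat -40°.
Square 3, 4: +3·2° lon, +4·1° lat → SW at lon 26°, lat -36°.
Subsquare a=0, e=4: +0·0.0833333° lon, +4·0.0416667° lat → SW at lon 26°, lat -35.8333°.
Cell spans 0.0833333° lon × 0.0416667° lat. Centre is SW corner plus half of each.
latitude -35.8125, longitude 26.0417.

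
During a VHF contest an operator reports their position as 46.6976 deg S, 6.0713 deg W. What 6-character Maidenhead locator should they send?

IE63xh

Offset from 180°W / 90°S: lon 173.9287°, lat 43.3024°.
Field (20°×10°, letters A–R): 173.9287/20 → 8 → I, 43.3024/10 → 4 → E; chars IE.
Square (2°×1°, digits 0–9): 13.9287/2 → 6, 3.3024/1 → 3; chars 63.
Subsquare (5′×2.5′, letters a–x): 1.9287/0.0833333 → 23 → x, 0.3024/0.0416667 → 7 → h; chars xh.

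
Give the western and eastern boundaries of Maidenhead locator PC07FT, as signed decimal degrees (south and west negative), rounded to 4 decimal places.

Field P=15, C=2: +15·20° lon, +2·10° lat → SW at lon 120°, lat -70°.
Square 0, 7: +0·2° lon, +7·1° lat → SW at lon 120°, lat -63°.
Subsquare f=5, t=19: +5·0.0833333° lon, +19·0.0416667° lat → SW at lon 120.417°, lat -62.2083°.
Cell spans 0.0833333° lon × 0.0416667° lat.
west 120.4167, east 120.5000.

120.4167, 120.5000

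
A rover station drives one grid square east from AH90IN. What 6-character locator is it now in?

Longitude subsquare i = 8; +1 → 9 = j.
The latitude characters are unchanged.

AH90jn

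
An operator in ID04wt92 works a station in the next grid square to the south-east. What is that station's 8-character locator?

ID04xt01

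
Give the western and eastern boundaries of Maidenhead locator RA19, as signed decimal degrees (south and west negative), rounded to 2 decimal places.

Field R=17, A=0: +17·20° lon, +0·10° lat → SW at lon 160°, lat -90°.
Square 1, 9: +1·2° lon, +9·1° lat → SW at lon 162°, lat -81°.
Cell spans 2° lon × 1° lat.
west 162.00, east 164.00.

162.00, 164.00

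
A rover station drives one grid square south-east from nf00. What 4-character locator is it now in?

Longitude square 0; +1 → 1.
Latitude square 0; −1 → -1, wraps to 9, carry into field.
Latitude field F = 5; −1 → 4 = E.

NE19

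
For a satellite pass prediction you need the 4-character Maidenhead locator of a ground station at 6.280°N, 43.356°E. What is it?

Shift to the Maidenhead origin (180°W, 90°S): lon 223.36, lat 96.28.
Field: 223.36/20 → 11 → L, 96.28/10 → 9 → J; chars LJ.
Square: 3.36/2 → 1, 6.28/1 → 6; chars 16.

LJ16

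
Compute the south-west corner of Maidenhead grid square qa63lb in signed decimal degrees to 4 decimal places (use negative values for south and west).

Field Q=16, A=0: +16·20° lon, +0·10° lat → SW at lon 140°, lat -90°.
Square 6, 3: +6·2° lon, +3·1° lat → SW at lon 152°, lat -87°.
Subsquare l=11, b=1: +11·0.0833333° lon, +1·0.0416667° lat → SW at lon 152.917°, lat -86.9583°.
latitude -86.9583, longitude 152.9167.

-86.9583, 152.9167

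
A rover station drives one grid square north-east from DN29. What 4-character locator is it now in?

Longitude square 2; +1 → 3.
Latitude square 9; +1 → 10, wraps to 0, carry into field.
Latitude field N = 13; +1 → 14 = O.

DO30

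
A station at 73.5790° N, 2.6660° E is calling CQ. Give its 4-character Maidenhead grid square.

Add 180° to longitude and 90° to latitude: 182.67, 163.58.
Field (20°×10°, letters A–R): lon ⌊182.67/20⌋ = 9 → J; lat ⌊163.58/10⌋ = 16 → Q.
Square (2°×1°, digits 0–9): lon ⌊2.67/2⌋ = 1; lat ⌊3.58/1⌋ = 3.

JQ13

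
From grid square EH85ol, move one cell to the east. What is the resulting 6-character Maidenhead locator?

EH85pl

Longitude subsquare o = 14; +1 → 15 = p.
The latitude characters are unchanged.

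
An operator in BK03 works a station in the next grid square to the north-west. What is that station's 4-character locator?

AK94

Longitude square 0; −1 → -1, wraps to 9, carry into field.
Longitude field B = 1; −1 → 0 = A.
Latitude square 3; +1 → 4.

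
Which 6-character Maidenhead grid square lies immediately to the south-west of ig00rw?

IG00qv

Longitude subsquare r = 17; −1 → 16 = q.
Latitude subsquare w = 22; −1 → 21 = v.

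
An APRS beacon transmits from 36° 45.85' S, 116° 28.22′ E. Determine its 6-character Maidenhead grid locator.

OF83ff

Add 180° to longitude and 90° to latitude: 296.4703, 53.2358.
Field: 296.4703/20 → 14 → O, 53.2358/10 → 5 → F; chars OF.
Square: 16.4703/2 → 8, 3.2358/1 → 3; chars 83.
Subsquare: 0.4703/0.0833333 → 5 → f, 0.2358/0.0416667 → 5 → f; chars ff.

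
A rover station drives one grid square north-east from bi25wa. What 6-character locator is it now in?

BI25xb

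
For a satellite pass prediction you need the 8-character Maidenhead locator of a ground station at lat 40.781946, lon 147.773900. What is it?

QN30vs27

Add 180° to longitude and 90° to latitude: 327.77390, 130.78195.
Field (20°×10°, letters A–R): 327.77390/20 → 16 → Q, 130.78195/10 → 13 → N; chars QN.
Square (2°×1°, digits 0–9): 7.77390/2 → 3, 0.78195/1 → 0; chars 30.
Subsquare (5′×2.5′, letters a–x): 1.77390/0.0833333 → 21 → v, 0.78195/0.0416667 → 18 → s; chars vs.
Extended square (30″×15″, digits 0–9): 0.02390/0.00833333 → 2, 0.03195/0.00416667 → 7; chars 27.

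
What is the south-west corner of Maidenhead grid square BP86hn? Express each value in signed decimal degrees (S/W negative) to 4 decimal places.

Field B=1, P=15: +1·20° lon, +15·10° lat → SW at lon -160°, lat 60°.
Square 8, 6: +8·2° lon, +6·1° lat → SW at lon -144°, lat 66°.
Subsquare h=7, n=13: +7·0.0833333° lon, +13·0.0416667° lat → SW at lon -143.417°, lat 66.5417°.
latitude 66.5417, longitude -143.4167.

66.5417, -143.4167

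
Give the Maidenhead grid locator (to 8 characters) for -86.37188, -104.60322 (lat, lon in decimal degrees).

Offset from 180°W / 90°S: lon 75.39678°, lat 3.62812°.
Field: 75.39678/20 → 3 → D, 3.62812/10 → 0 → A; chars DA.
Square: 15.39678/2 → 7, 3.62812/1 → 3; chars 73.
Subsquare: 1.39678/0.0833333 → 16 → q, 0.62812/0.0416667 → 15 → p; chars qp.
Extended square: 0.06345/0.00833333 → 7, 0.00312/0.00416667 → 0; chars 70.

DA73qp70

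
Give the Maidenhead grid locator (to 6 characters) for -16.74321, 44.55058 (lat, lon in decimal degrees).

LH23gg

Offset from 180°W / 90°S: lon 224.5506°, lat 73.2568°.
Field: lon ⌊224.5506/20⌋ = 11 → L; lat ⌊73.2568/10⌋ = 7 → H.
Square: lon ⌊4.5506/2⌋ = 2; lat ⌊3.2568/1⌋ = 3.
Subsquare: lon ⌊0.5506/0.0833333⌋ = 6 → g; lat ⌊0.2568/0.0416667⌋ = 6 → g.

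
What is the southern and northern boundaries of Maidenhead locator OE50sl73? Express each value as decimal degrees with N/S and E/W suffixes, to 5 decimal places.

49.52917° S, 49.52500° S

Field O=14, E=4: +14·20° lon, +4·10° lat → SW at lon 100°, lat -50°.
Square 5, 0: +5·2° lon, +0·1° lat → SW at lon 110°, lat -50°.
Subsquare s=18, l=11: +18·0.0833333° lon, +11·0.0416667° lat → SW at lon 111.5°, lat -49.5417°.
Extended square 7, 3: +7·0.00833333° lon, +3·0.00416667° lat → SW at lon 111.558°, lat -49.5292°.
Cell spans 0.00833333° lon × 0.00416667° lat.
south 49.52917° S, north 49.52500° S.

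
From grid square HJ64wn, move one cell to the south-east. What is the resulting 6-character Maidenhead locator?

HJ64xm

Longitude subsquare w = 22; +1 → 23 = x.
Latitude subsquare n = 13; −1 → 12 = m.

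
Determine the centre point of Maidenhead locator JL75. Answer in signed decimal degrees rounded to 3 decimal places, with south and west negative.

25.500, 15.000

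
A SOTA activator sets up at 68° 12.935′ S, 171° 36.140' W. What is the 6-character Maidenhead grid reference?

Shift to the Maidenhead origin (180°W, 90°S): lon 8.3977, lat 21.7844.
Field (20°×10°, letters A–R): lon ⌊8.3977/20⌋ = 0 → A; lat ⌊21.7844/10⌋ = 2 → C.
Square (2°×1°, digits 0–9): lon ⌊8.3977/2⌋ = 4; lat ⌊1.7844/1⌋ = 1.
Subsquare (5′×2.5′, letters a–x): lon ⌊0.3977/0.0833333⌋ = 4 → e; lat ⌊0.7844/0.0416667⌋ = 18 → s.

AC41es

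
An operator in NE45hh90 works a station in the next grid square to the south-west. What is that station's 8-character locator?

Longitude extended square 9; −1 → 8.
Latitude extended square 0; −1 → -1, wraps to 9, carry into subsquare.
Latitude subsquare h = 7; −1 → 6 = g.

NE45hg89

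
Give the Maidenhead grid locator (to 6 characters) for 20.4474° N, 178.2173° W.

Add 180° to longitude and 90° to latitude: 1.7827, 110.4474.
Field: 1.7827/20 → 0 → A, 110.4474/10 → 11 → L; chars AL.
Square: 1.7827/2 → 0, 0.4474/1 → 0; chars 00.
Subsquare: 1.7827/0.0833333 → 21 → v, 0.4474/0.0416667 → 10 → k; chars vk.

AL00vk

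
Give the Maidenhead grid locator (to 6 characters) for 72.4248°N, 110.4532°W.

DQ42sk

Shift to the Maidenhead origin (180°W, 90°S): lon 69.5468, lat 162.4248.
Field (20°×10°, letters A–R): lon ⌊69.5468/20⌋ = 3 → D; lat ⌊162.4248/10⌋ = 16 → Q.
Square (2°×1°, digits 0–9): lon ⌊9.5468/2⌋ = 4; lat ⌊2.4248/1⌋ = 2.
Subsquare (5′×2.5′, letters a–x): lon ⌊1.5468/0.0833333⌋ = 18 → s; lat ⌊0.4248/0.0416667⌋ = 10 → k.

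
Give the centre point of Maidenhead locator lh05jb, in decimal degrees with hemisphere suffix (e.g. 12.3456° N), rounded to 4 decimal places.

14.9375° S, 40.7917° E

Field L=11, H=7: +11·20° lon, +7·10° lat → SW at lon 40°, lat -20°.
Square 0, 5: +0·2° lon, +5·1° lat → SW at lon 40°, lat -15°.
Subsquare j=9, b=1: +9·0.0833333° lon, +1·0.0416667° lat → SW at lon 40.75°, lat -14.9583°.
Cell spans 0.0833333° lon × 0.0416667° lat. Centre is SW corner plus half of each.
latitude 14.9375° S, longitude 40.7917° E.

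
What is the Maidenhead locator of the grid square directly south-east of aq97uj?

Longitude subsquare u = 20; +1 → 21 = v.
Latitude subsquare j = 9; −1 → 8 = i.

AQ97vi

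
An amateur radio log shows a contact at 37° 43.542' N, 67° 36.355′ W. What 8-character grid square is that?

FM67er74

Add 180° to longitude and 90° to latitude: 112.39408, 127.72570.
Field: lon ⌊112.39408/20⌋ = 5 → F; lat ⌊127.72570/10⌋ = 12 → M.
Square: lon ⌊12.39408/2⌋ = 6; lat ⌊7.72570/1⌋ = 7.
Subsquare: lon ⌊0.39408/0.0833333⌋ = 4 → e; lat ⌊0.72570/0.0416667⌋ = 17 → r.
Extended square: lon ⌊0.06075/0.00833333⌋ = 7; lat ⌊0.01737/0.00416667⌋ = 4.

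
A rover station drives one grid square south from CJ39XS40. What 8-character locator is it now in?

CJ39xr49

Latitude extended square 0; −1 → -1, wraps to 9, carry into subsquare.
Latitude subsquare s = 18; −1 → 17 = r.
The longitude characters are unchanged.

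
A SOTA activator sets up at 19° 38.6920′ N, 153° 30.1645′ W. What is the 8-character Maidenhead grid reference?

Offset from 180°W / 90°S: lon 26.49726°, lat 109.64487°.
Field: lon ⌊26.49726/20⌋ = 1 → B; lat ⌊109.64487/10⌋ = 10 → K.
Square: lon ⌊6.49726/2⌋ = 3; lat ⌊9.64487/1⌋ = 9.
Subsquare: lon ⌊0.49726/0.0833333⌋ = 5 → f; lat ⌊0.64487/0.0416667⌋ = 15 → p.
Extended square: lon ⌊0.08059/0.00833333⌋ = 9; lat ⌊0.01987/0.00416667⌋ = 4.

BK39fp94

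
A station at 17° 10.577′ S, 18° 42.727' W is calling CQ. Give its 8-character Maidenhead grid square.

Offset from 180°W / 90°S: lon 161.28788°, lat 72.82372°.
Field: lon ⌊161.28788/20⌋ = 8 → I; lat ⌊72.82372/10⌋ = 7 → H.
Square: lon ⌊1.28788/2⌋ = 0; lat ⌊2.82372/1⌋ = 2.
Subsquare: lon ⌊1.28788/0.0833333⌋ = 15 → p; lat ⌊0.82372/0.0416667⌋ = 19 → t.
Extended square: lon ⌊0.03788/0.00833333⌋ = 4; lat ⌊0.03205/0.00416667⌋ = 7.

IH02pt47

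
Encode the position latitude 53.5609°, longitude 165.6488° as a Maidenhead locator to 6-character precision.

Add 180° to longitude and 90° to latitude: 345.6488, 143.5609.
Field: lon ⌊345.6488/20⌋ = 17 → R; lat ⌊143.5609/10⌋ = 14 → O.
Square: lon ⌊5.6488/2⌋ = 2; lat ⌊3.5609/1⌋ = 3.
Subsquare: lon ⌊1.6488/0.0833333⌋ = 19 → t; lat ⌊0.5609/0.0416667⌋ = 13 → n.

RO23tn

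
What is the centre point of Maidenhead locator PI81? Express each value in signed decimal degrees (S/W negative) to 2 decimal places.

-8.50, 137.00

Field P=15, I=8: +15·20° lon, +8·10° lat → SW at lon 120°, lat -10°.
Square 8, 1: +8·2° lon, +1·1° lat → SW at lon 136°, lat -9°.
Cell spans 2° lon × 1° lat. Centre is SW corner plus half of each.
latitude -8.50, longitude 137.00.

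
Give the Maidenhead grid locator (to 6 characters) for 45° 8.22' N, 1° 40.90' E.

Shift to the Maidenhead origin (180°W, 90°S): lon 181.6817, lat 135.1370.
Field: 181.6817/20 → 9 → J, 135.1370/10 → 13 → N; chars JN.
Square: 1.6817/2 → 0, 5.1370/1 → 5; chars 05.
Subsquare: 1.6817/0.0833333 → 20 → u, 0.1370/0.0416667 → 3 → d; chars ud.

JN05ud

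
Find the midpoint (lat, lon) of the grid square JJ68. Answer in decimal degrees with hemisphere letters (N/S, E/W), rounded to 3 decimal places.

Field J=9, J=9: +9·20° lon, +9·10° lat → SW at lon 0°, lat 0°.
Square 6, 8: +6·2° lon, +8·1° lat → SW at lon 12°, lat 8°.
Cell spans 2° lon × 1° lat. Centre is SW corner plus half of each.
latitude 8.500° N, longitude 13.000° E.

8.500° N, 13.000° E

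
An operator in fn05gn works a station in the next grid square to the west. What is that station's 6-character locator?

FN05fn

Longitude subsquare g = 6; −1 → 5 = f.
The latitude characters are unchanged.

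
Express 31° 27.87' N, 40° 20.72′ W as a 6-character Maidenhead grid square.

Offset from 180°W / 90°S: lon 139.6547°, lat 121.4645°.
Field: lon ⌊139.6547/20⌋ = 6 → G; lat ⌊121.4645/10⌋ = 12 → M.
Square: lon ⌊19.6547/2⌋ = 9; lat ⌊1.4645/1⌋ = 1.
Subsquare: lon ⌊1.6547/0.0833333⌋ = 19 → t; lat ⌊0.4645/0.0416667⌋ = 11 → l.

GM91tl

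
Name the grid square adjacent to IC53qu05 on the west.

Longitude extended square 0; −1 → -1, wraps to 9, carry into subsquare.
Longitude subsquare q = 16; −1 → 15 = p.
The latitude characters are unchanged.

IC53pu95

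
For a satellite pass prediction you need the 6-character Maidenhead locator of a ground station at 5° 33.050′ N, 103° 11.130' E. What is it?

Offset from 180°W / 90°S: lon 283.1855°, lat 95.5508°.
Field (20°×10°, letters A–R): lon ⌊283.1855/20⌋ = 14 → O; lat ⌊95.5508/10⌋ = 9 → J.
Square (2°×1°, digits 0–9): lon ⌊3.1855/2⌋ = 1; lat ⌊5.5508/1⌋ = 5.
Subsquare (5′×2.5′, letters a–x): lon ⌊1.1855/0.0833333⌋ = 14 → o; lat ⌊0.5508/0.0416667⌋ = 13 → n.

OJ15on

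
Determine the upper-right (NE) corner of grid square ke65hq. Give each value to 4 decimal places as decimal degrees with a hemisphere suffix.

44.2917° S, 32.6667° E

Field K=10, E=4: +10·20° lon, +4·10° lat → SW at lon 20°, lat -50°.
Square 6, 5: +6·2° lon, +5·1° lat → SW at lon 32°, lat -45°.
Subsquare h=7, q=16: +7·0.0833333° lon, +16·0.0416667° lat → SW at lon 32.5833°, lat -44.3333°.
Cell spans 0.0833333° lon × 0.0416667° lat. NE corner is SW corner plus one full cell.
latitude 44.2917° S, longitude 32.6667° E.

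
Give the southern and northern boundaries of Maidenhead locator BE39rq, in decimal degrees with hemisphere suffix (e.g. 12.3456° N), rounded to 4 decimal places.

Field B=1, E=4: +1·20° lon, +4·10° lat → SW at lon -160°, lat -50°.
Square 3, 9: +3·2° lon, +9·1° lat → SW at lon -154°, lat -41°.
Subsquare r=17, q=16: +17·0.0833333° lon, +16·0.0416667° lat → SW at lon -152.583°, lat -40.3333°.
Cell spans 0.0833333° lon × 0.0416667° lat.
south 40.3333° S, north 40.2917° S.

40.3333° S, 40.2917° S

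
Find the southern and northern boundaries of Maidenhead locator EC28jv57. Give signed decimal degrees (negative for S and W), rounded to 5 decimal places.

Field E=4, C=2: +4·20° lon, +2·10° lat → SW at lon -100°, lat -70°.
Square 2, 8: +2·2° lon, +8·1° lat → SW at lon -96°, lat -62°.
Subsquare j=9, v=21: +9·0.0833333° lon, +21·0.0416667° lat → SW at lon -95.25°, lat -61.125°.
Extended square 5, 7: +5·0.00833333° lon, +7·0.00416667° lat → SW at lon -95.2083°, lat -61.0958°.
Cell spans 0.00833333° lon × 0.00416667° lat.
south -61.09583, north -61.09167.

-61.09583, -61.09167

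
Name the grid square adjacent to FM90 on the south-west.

Longitude square 9; −1 → 8.
Latitude square 0; −1 → -1, wraps to 9, carry into field.
Latitude field M = 12; −1 → 11 = L.

FL89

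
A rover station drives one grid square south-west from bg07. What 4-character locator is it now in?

Longitude square 0; −1 → -1, wraps to 9, carry into field.
Longitude field B = 1; −1 → 0 = A.
Latitude square 7; −1 → 6.

AG96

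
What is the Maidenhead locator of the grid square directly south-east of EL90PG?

EL90qf

Longitude subsquare p = 15; +1 → 16 = q.
Latitude subsquare g = 6; −1 → 5 = f.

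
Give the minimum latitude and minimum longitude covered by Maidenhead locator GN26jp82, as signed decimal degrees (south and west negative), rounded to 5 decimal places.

46.63333, -55.18333

Field G=6, N=13: +6·20° lon, +13·10° lat → SW at lon -60°, lat 40°.
Square 2, 6: +2·2° lon, +6·1° lat → SW at lon -56°, lat 46°.
Subsquare j=9, p=15: +9·0.0833333° lon, +15·0.0416667° lat → SW at lon -55.25°, lat 46.625°.
Extended square 8, 2: +8·0.00833333° lon, +2·0.00416667° lat → SW at lon -55.1833°, lat 46.6333°.
latitude 46.63333, longitude -55.18333.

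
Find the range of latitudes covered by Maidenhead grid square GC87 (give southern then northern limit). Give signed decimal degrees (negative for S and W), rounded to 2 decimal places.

-63.00, -62.00

Field G=6, C=2: +6·20° lon, +2·10° lat → SW at lon -60°, lat -70°.
Square 8, 7: +8·2° lon, +7·1° lat → SW at lon -44°, lat -63°.
Cell spans 2° lon × 1° lat.
south -63.00, north -62.00.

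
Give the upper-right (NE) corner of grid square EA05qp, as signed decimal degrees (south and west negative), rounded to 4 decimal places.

Field E=4, A=0: +4·20° lon, +0·10° lat → SW at lon -100°, lat -90°.
Square 0, 5: +0·2° lon, +5·1° lat → SW at lon -100°, lat -85°.
Subsquare q=16, p=15: +16·0.0833333° lon, +15·0.0416667° lat → SW at lon -98.6667°, lat -84.375°.
Cell spans 0.0833333° lon × 0.0416667° lat. NE corner is SW corner plus one full cell.
latitude -84.3333, longitude -98.5833.

-84.3333, -98.5833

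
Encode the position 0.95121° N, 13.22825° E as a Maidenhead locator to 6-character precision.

Offset from 180°W / 90°S: lon 193.2283°, lat 90.9512°.
Field: lon ⌊193.2283/20⌋ = 9 → J; lat ⌊90.9512/10⌋ = 9 → J.
Square: lon ⌊13.2283/2⌋ = 6; lat ⌊0.9512/1⌋ = 0.
Subsquare: lon ⌊1.2283/0.0833333⌋ = 14 → o; lat ⌊0.9512/0.0416667⌋ = 22 → w.

JJ60ow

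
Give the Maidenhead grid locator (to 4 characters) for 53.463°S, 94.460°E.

ND76

Shift to the Maidenhead origin (180°W, 90°S): lon 274.46, lat 36.54.
Field: 274.46/20 → 13 → N, 36.54/10 → 3 → D; chars ND.
Square: 14.46/2 → 7, 6.54/1 → 6; chars 76.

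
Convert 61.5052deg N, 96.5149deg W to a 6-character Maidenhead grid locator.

EP11rm

Add 180° to longitude and 90° to latitude: 83.4851, 151.5052.
Field: lon ⌊83.4851/20⌋ = 4 → E; lat ⌊151.5052/10⌋ = 15 → P.
Square: lon ⌊3.4851/2⌋ = 1; lat ⌊1.5052/1⌋ = 1.
Subsquare: lon ⌊1.4851/0.0833333⌋ = 17 → r; lat ⌊0.5052/0.0416667⌋ = 12 → m.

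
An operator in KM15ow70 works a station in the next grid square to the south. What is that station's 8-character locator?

Latitude extended square 0; −1 → -1, wraps to 9, carry into subsquare.
Latitude subsquare w = 22; −1 → 21 = v.
The longitude characters are unchanged.

KM15ov79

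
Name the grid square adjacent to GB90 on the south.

GA99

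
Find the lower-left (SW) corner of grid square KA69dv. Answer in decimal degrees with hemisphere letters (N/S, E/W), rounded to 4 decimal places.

Field K=10, A=0: +10·20° lon, +0·10° lat → SW at lon 20°, lat -90°.
Square 6, 9: +6·2° lon, +9·1° lat → SW at lon 32°, lat -81°.
Subsquare d=3, v=21: +3·0.0833333° lon, +21·0.0416667° lat → SW at lon 32.25°, lat -80.125°.
latitude 80.1250° S, longitude 32.2500° E.

80.1250° S, 32.2500° E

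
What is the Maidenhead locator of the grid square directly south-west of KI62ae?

Longitude subsquare a = 0; −1 → -1, wraps to 23 = x, carry into square.
Longitude square 6; −1 → 5.
Latitude subsquare e = 4; −1 → 3 = d.

KI52xd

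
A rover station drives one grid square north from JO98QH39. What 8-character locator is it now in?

Latitude extended square 9; +1 → 10, wraps to 0, carry into subsquare.
Latitude subsquare h = 7; +1 → 8 = i.
The longitude characters are unchanged.

JO98qi30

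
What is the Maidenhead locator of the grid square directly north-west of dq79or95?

Longitude extended square 9; −1 → 8.
Latitude extended square 5; +1 → 6.

DQ79or86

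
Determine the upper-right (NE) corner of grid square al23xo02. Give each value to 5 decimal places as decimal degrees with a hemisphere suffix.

Field A=0, L=11: +0·20° lon, +11·10° lat → SW at lon -180°, lat 20°.
Square 2, 3: +2·2° lon, +3·1° lat → SW at lon -176°, lat 23°.
Subsquare x=23, o=14: +23·0.0833333° lon, +14·0.0416667° lat → SW at lon -174.083°, lat 23.5833°.
Extended square 0, 2: +0·0.00833333° lon, +2·0.00416667° lat → SW at lon -174.083°, lat 23.5917°.
Cell spans 0.00833333° lon × 0.00416667° lat. NE corner is SW corner plus one full cell.
latitude 23.59583° N, longitude 174.07500° W.

23.59583° N, 174.07500° W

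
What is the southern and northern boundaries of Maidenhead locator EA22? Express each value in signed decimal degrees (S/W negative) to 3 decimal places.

-88.000, -87.000

Field E=4, A=0: +4·20° lon, +0·10° lat → SW at lon -100°, lat -90°.
Square 2, 2: +2·2° lon, +2·1° lat → SW at lon -96°, lat -88°.
Cell spans 2° lon × 1° lat.
south -88.000, north -87.000.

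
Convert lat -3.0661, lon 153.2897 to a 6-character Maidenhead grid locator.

QI66pw

Shift to the Maidenhead origin (180°W, 90°S): lon 333.2897, lat 86.9339.
Field: lon ⌊333.2897/20⌋ = 16 → Q; lat ⌊86.9339/10⌋ = 8 → I.
Square: lon ⌊13.2897/2⌋ = 6; lat ⌊6.9339/1⌋ = 6.
Subsquare: lon ⌊1.2897/0.0833333⌋ = 15 → p; lat ⌊0.9339/0.0416667⌋ = 22 → w.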